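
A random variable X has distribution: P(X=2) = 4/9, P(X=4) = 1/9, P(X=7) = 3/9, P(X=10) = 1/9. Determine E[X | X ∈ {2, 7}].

29/7

P(X ∈ {2, 7}) = 7/9.
Σ over the event: 2·4/9 + 7·1/3 = 29/9.
E[X | X ∈ {2, 7}] = (29/9) / (7/9) = 29/7.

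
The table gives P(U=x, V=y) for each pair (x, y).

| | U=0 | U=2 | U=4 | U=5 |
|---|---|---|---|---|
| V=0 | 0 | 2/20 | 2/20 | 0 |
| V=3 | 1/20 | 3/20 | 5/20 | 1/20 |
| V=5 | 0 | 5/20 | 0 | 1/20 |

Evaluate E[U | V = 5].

P(V = 5) = 3/10.
Summing U·P(U=x,V=y) over the conditioning event gives 3/4.
E[U | V = 5] = (3/4) / (3/10) = 5/2.

5/2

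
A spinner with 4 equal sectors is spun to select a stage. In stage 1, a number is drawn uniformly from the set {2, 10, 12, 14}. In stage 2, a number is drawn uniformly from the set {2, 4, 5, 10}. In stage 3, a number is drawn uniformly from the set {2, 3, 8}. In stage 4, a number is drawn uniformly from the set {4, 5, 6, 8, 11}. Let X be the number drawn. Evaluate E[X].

E[X | stage 1] = (2+10+12+14)/4 = 19/2.
E[X | stage 2] = (2+4+5+10)/4 = 21/4.
E[X | stage 3] = (2+3+8)/3 = 13/3.
E[X | stage 4] = (4+5+6+8+11)/5 = 34/5.
E[X] = (1/4)·(19/2) + (1/4)·(21/4) + (1/4)·(13/3) + (1/4)·(34/5) = 1553/240.

1553/240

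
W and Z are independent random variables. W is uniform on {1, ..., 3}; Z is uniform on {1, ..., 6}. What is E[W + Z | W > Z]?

Outcomes with W > Z: (2,1), (3,1), (3,2), each with probability 1/18.
E[W + Z | W > Z] = (3 + 4 + 5) / 3 = 4.

4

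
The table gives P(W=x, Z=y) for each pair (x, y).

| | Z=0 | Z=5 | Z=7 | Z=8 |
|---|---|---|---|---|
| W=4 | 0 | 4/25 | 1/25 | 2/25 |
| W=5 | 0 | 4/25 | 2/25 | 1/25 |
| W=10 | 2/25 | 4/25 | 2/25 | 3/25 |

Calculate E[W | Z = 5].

19/3

P(Z = 5) = 12/25.
Σ W·P over the event = 4·(4/25) + 5·(4/25) + 10·(4/25) = 76/25.
E[W | Z = 5] = (76/25) / (12/25) = 19/3.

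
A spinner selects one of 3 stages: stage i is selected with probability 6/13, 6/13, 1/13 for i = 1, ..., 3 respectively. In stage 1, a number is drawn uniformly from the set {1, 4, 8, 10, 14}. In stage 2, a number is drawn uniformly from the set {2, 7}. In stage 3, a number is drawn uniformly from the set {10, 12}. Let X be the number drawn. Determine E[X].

E[X | stage 1] = (1+4+8+10+14)/5 = 37/5.
E[X | stage 2] = (2+7)/2 = 9/2.
E[X | stage 3] = (10+12)/2 = 11.
E[X] = (6/13)·(37/5) + (6/13)·(9/2) + (1/13)·(11) = 412/65.

412/65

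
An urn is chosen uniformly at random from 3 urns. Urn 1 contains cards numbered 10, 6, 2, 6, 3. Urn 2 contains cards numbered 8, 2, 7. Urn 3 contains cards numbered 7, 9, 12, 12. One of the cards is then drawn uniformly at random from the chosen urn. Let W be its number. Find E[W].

316/45

E[W | urn 1] = (10+6+2+6+3)/5 = 27/5.
E[W | urn 2] = (8+2+7)/3 = 17/3.
E[W | urn 3] = (7+9+12+12)/4 = 10.
E[W] = (1/3)·(27/5) + (1/3)·(17/3) + (1/3)·(10) = 316/45.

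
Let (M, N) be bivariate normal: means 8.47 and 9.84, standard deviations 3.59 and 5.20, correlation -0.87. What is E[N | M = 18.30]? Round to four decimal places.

-2.5474

For a bivariate normal, E[N | M=x] = μ_N + ρ·(σ_N/σ_M)·(x − μ_M).
E[N | M=18.30] = 9.84 + (-0.87)·(5.20/3.59)·(18.30 − (8.47)) = 9.84 + (-1.260167)·(9.83) = -2.5474.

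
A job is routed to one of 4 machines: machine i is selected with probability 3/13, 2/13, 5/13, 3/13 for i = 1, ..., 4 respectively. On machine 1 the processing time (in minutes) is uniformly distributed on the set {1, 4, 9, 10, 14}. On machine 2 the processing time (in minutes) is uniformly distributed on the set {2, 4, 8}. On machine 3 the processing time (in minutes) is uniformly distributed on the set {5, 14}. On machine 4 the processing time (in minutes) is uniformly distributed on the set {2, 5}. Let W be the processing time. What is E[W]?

E[W | machine 1] = (1+4+9+10+14)/5 = 38/5.
E[W | machine 2] = (2+4+8)/3 = 14/3.
E[W | machine 3] = (5+14)/2 = 19/2.
E[W | machine 4] = (2+5)/2 = 7/2.
By the law of total expectation,
E[W] = (3/13)·(38/5) + (2/13)·(14/3) + (5/13)·(19/2) + (3/13)·(7/2) = 104/15.

104/15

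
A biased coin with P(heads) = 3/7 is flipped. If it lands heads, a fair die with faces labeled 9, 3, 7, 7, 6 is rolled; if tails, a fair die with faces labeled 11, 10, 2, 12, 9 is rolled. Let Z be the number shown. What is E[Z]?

E[Z | heads] = (9+3+7+7+6)/5 = 32/5.
E[Z | tails] = (11+10+2+12+9)/5 = 44/5.
By the law of total expectation,
E[Z] = (3/7)·(32/5) + (4/7)·(44/5) = 272/35.

272/35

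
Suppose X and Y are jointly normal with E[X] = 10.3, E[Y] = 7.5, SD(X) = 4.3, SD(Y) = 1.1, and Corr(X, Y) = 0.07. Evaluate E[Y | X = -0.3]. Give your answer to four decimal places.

7.3102

For a bivariate normal, E[Y | X=x] = μ_Y + ρ·(σ_Y/σ_X)·(x − μ_X).
E[Y | X=-0.3] = 7.5 + (0.07)·(1.1/4.3)·(-0.3 − (10.3)) = 7.5 + (0.017907)·(-10.6) = 7.3102.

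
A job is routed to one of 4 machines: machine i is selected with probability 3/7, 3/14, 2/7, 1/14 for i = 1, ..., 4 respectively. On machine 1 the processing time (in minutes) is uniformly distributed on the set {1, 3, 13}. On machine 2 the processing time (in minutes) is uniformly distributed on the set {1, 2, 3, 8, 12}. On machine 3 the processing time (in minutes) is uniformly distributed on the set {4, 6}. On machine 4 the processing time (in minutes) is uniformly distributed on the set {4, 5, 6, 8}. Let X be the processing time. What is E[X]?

E[X | machine 1] = (1+3+13)/3 = 17/3.
E[X | machine 2] = (1+2+3+8+12)/5 = 26/5.
E[X | machine 3] = (4+6)/2 = 5.
E[X | machine 4] = (4+5+6+8)/4 = 23/4.
E[X] = (3/7)·(17/3) + (3/14)·(26/5) + (2/7)·(5) + (1/14)·(23/4) = 1507/280.

1507/280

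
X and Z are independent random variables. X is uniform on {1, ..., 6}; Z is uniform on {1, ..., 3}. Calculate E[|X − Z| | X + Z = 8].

3

P(X + Z = 8) = 1/9.
Summing |X−Z|·P(x,y) over outcomes with X + Z = 8 gives 1/3.
E[|X − Z| | X + Z = 8] = (1/3) / (1/9) = 3.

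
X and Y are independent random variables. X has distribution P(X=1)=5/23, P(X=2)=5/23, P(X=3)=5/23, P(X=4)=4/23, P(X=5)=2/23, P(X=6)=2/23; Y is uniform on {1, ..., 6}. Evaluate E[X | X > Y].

188/45

P(X > Y) = 15/46.
Summing X·P(x,y) over outcomes with X > Y gives 94/69.
E[X | X > Y] = (94/69) / (15/46) = 188/45.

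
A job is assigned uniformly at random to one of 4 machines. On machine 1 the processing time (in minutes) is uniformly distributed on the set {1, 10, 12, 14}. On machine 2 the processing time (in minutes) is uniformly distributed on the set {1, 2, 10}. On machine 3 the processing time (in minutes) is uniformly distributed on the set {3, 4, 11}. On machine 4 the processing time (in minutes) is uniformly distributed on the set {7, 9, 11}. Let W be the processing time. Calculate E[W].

E[W | machine 1] = (1+10+12+14)/4 = 37/4.
E[W | machine 2] = (1+2+10)/3 = 13/3.
E[W | machine 3] = (3+4+11)/3 = 6.
E[W | machine 4] = (7+9+11)/3 = 9.
E[W] = (1/4)·(37/4) + (1/4)·(13/3) + (1/4)·(6) + (1/4)·(9) = 343/48.

343/48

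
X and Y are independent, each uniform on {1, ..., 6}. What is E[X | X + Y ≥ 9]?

5

P(X + Y ≥ 9) = 5/18.
Summing X·P(x,y) over outcomes with X + Y ≥ 9 gives 25/18.
E[X | X + Y ≥ 9] = (25/18) / (5/18) = 5.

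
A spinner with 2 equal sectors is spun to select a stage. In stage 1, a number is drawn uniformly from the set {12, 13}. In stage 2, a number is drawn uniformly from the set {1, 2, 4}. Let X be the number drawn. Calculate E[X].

E[X | stage 1] = (12+13)/2 = 25/2.
E[X | stage 2] = (1+2+4)/3 = 7/3.
By the law of total expectation,
E[X] = (1/2)·(25/2) + (1/2)·(7/3) = 89/12.

89/12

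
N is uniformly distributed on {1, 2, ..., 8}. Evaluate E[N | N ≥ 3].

11/2

Given N ≥ 3, N is equally likely to be any of {3, 4, 5, 6, 7, 8}.
E[N | N ≥ 3] = (3 + 4 + 5 + 6 + 7 + 8) / 6 = 11/2.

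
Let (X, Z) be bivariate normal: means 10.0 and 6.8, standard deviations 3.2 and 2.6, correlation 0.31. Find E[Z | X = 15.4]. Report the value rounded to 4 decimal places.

E[Z | X=x] = μ_Z + ρ(σ_Z/σ_X)(x − μ_X) for jointly normal variables.
E[Z | X=15.4] = 6.8 + (0.31)·(2.6/3.2)·(15.4 − (10.0)) = 6.8 + (0.251875)·(5.4) = 8.1601.

8.1601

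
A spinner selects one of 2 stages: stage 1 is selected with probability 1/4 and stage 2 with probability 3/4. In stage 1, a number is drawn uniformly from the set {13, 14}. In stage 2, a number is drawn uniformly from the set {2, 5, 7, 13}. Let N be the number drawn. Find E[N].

E[N | stage 1] = (13+14)/2 = 27/2.
E[N | stage 2] = (2+5+7+13)/4 = 27/4.
By the law of total expectation,
E[N] = (1/4)·(27/2) + (3/4)·(27/4) = 135/16.

135/16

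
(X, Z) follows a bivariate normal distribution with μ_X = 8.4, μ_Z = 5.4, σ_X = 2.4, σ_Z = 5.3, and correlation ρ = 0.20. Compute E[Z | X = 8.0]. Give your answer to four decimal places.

5.2233

For a bivariate normal, E[Z | X=x] = μ_Z + ρ·(σ_Z/σ_X)·(x − μ_X).
E[Z | X=8.0] = 5.4 + (0.20)·(5.3/2.4)·(8.0 − (8.4)) = 5.4 + (0.44167)·(-0.4) = 5.2233.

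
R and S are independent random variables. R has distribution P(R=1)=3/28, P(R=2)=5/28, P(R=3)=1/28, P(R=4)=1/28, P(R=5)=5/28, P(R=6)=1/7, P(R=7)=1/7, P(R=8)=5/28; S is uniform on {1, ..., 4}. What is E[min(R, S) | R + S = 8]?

P(R + S = 8) = 1/8.
Summing min(R,S)·P(x,y) over outcomes with R + S = 8 gives 31/112.
E[min(R, S) | R + S = 8] = (31/112) / (1/8) = 31/14.

31/14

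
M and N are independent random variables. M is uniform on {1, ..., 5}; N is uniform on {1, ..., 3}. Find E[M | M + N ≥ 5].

35/9

Outcomes with M + N ≥ 5: (2,3), (3,2), (3,3), (4,1), (4,2), (4,3), (5,1), (5,2), (5,3), each with probability 1/15.
E[M | M + N ≥ 5] = (2 + 3 + 3 + 4 + 4 + 4 + 5 + 5 + 5) / 9 = 35/9.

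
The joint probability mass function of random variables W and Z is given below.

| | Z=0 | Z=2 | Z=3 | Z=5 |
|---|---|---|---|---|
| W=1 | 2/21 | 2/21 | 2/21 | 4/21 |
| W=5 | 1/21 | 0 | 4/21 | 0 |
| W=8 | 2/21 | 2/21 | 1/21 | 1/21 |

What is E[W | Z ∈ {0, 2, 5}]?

P(Z ∈ {0, 2, 5}) = 2/3.
Σ W·P over the event = 1·(2/21) + 1·(2/21) + 1·(4/21) + 5·(1/21) + 8·(2/21) + 8·(2/21) + 8·(1/21) = 53/21.
E[W | Z ∈ {0, 2, 5}] = (53/21) / (2/3) = 53/14.

53/14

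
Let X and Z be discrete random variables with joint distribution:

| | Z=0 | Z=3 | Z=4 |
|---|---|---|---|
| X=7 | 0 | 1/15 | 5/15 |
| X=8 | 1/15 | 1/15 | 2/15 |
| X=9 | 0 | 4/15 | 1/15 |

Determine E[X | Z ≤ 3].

59/7

P(Z ≤ 3) = 7/15.
Σ X·P over the event = 7·(1/15) + 8·(1/15) + 8·(1/15) + 9·(4/15) = 59/15.
E[X | Z ≤ 3] = (59/15) / (7/15) = 59/7.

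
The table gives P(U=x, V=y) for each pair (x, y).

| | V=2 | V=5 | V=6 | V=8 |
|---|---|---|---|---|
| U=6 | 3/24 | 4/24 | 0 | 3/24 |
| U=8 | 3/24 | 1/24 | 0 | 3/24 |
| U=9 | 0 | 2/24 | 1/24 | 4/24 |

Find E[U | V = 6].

P(V = 6) = 1/24.
Summing U·P(U=x,V=y) over the conditioning event gives 3/8.
E[U | V = 6] = (3/8) / (1/24) = 9.

9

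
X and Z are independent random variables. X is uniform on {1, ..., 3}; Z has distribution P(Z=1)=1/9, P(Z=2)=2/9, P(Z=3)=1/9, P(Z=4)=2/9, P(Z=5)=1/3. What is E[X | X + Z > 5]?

P(X + Z > 5) = 14/27.
Summing X·P(x,y) over outcomes with X + Z > 5 gives 31/27.
E[X | X + Z > 5] = (31/27) / (14/27) = 31/14.

31/14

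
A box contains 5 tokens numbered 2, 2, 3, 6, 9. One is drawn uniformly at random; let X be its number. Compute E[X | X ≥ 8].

9

P(X ≥ 8) = 1/5.
Σ over the event: 9·1/5 = 9/5.
E[X | X ≥ 8] = (9/5) / (1/5) = 9.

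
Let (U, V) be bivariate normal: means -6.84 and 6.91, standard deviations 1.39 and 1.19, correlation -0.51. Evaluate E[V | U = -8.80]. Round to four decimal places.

7.7658

For a bivariate normal, E[V | U=x] = μ_V + ρ·(σ_V/σ_U)·(x − μ_U).
E[V | U=-8.80] = 6.91 + (-0.51)·(1.19/1.39)·(-8.80 − (-6.84)) = 6.91 + (-0.43662)·(-1.96) = 7.7658.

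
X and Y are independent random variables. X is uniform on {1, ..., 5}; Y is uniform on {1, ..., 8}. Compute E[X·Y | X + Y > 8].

71/3

P(X + Y > 8) = 3/8.
Summing XY·P(x,y) over outcomes with X + Y > 8 gives 71/8.
E[X·Y | X + Y > 8] = (71/8) / (3/8) = 71/3.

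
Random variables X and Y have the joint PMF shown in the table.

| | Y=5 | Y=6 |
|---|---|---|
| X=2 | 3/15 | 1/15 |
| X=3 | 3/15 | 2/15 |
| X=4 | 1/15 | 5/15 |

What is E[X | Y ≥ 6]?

7/2

P(Y ≥ 6) = 8/15.
Σ X·P over the event = 2·(1/15) + 3·(2/15) + 4·(5/15) = 28/15.
E[X | Y ≥ 6] = (28/15) / (8/15) = 7/2.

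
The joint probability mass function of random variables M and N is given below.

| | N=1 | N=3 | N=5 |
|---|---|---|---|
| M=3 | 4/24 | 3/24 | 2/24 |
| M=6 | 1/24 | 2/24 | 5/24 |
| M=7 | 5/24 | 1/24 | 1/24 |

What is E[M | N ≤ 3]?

P(N ≤ 3) = 2/3.
Summing M·P(M=x,N=y) over the conditioning event gives 27/8.
E[M | N ≤ 3] = (27/8) / (2/3) = 81/16.

81/16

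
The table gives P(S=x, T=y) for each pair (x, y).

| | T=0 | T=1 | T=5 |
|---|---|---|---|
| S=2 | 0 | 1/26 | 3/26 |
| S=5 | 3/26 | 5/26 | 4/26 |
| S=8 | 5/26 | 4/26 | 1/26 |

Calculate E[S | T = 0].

P(T = 0) = 4/13.
Summing S·P(S=x,T=y) over the conditioning event gives 55/26.
E[S | T = 0] = (55/26) / (4/13) = 55/8.

55/8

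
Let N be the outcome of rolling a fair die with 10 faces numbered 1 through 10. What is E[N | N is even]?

6

Given N is even, N is equally likely to be any of {2, 4, 6, 8, 10}.
E[N | N is even] = (2 + 4 + 6 + 8 + 10) / 5 = 6.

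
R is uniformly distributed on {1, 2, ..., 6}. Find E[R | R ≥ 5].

11/2

Given R ≥ 5, R is equally likely to be any of {5, 6}.
E[R | R ≥ 5] = (5 + 6) / 2 = 11/2.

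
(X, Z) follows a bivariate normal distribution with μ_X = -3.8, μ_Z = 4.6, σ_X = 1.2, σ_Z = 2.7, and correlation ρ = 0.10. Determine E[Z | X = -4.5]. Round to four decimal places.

4.4425

For a bivariate normal, E[Z | X=x] = μ_Z + ρ·(σ_Z/σ_X)·(x − μ_X).
E[Z | X=-4.5] = 4.6 + (0.10)·(2.7/1.2)·(-4.5 − (-3.8)) = 4.6 + (0.225)·(-0.7) = 4.4425.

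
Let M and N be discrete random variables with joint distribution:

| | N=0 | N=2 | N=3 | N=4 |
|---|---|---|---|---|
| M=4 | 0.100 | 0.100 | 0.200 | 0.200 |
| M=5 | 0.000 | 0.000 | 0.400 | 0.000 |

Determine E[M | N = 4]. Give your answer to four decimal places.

4.0000

P(N = 4) = 0.200.
Σ M·P over the event = 4·(0.200) = 0.800.
E[M | N = 4] = (0.800) / (0.200) = 4.0000.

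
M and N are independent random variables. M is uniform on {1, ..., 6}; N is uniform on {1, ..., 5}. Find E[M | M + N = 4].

2

Outcomes with M + N = 4: (1,3), (2,2), (3,1), each with probability 1/30.
E[M | M + N = 4] = (1 + 2 + 3) / 3 = 2.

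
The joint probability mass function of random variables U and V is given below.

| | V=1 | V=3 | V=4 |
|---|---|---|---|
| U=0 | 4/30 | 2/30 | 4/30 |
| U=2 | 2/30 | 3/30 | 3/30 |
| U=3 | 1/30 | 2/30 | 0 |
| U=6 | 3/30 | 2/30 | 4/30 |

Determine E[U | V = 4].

30/11

P(V = 4) = 11/30.
Σ U·P over the event = 0·(4/30) + 2·(3/30) + 6·(4/30) = 1.
E[U | V = 4] = (1) / (11/30) = 30/11.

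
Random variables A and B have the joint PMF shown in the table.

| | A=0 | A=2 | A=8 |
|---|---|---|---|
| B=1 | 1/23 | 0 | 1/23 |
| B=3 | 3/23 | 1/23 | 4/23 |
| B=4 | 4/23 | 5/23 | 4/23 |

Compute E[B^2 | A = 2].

P(A = 2) = 6/23.
Σ B^2·P over the event = 9·(1/23) + 16·(5/23) = 89/23.
E[B^2 | A = 2] = (89/23) / (6/23) = 89/6.

89/6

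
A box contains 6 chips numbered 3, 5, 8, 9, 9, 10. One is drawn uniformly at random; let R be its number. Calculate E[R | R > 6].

P(R > 6) = 2/3.
Σ over the event: 8·1/6 + 9·1/3 + 10·1/6 = 6.
E[R | R > 6] = (6) / (2/3) = 9.

9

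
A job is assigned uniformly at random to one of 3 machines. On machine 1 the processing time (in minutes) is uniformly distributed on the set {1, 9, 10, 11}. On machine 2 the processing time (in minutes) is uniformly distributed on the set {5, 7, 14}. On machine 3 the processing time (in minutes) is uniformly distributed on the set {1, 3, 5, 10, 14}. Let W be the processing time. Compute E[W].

E[W | machine 1] = (1+9+10+11)/4 = 31/4.
E[W | machine 2] = (5+7+14)/3 = 26/3.
E[W | machine 3] = (1+3+5+10+14)/5 = 33/5.
By the law of total expectation,
E[W] = (1/3)·(31/4) + (1/3)·(26/3) + (1/3)·(33/5) = 1381/180.

1381/180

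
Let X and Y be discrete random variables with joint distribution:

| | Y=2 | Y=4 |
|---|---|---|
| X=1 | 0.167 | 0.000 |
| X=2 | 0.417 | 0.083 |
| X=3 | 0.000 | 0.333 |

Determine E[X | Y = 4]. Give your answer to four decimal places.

P(Y = 4) = 0.416.
Σ X·P over the event = 2·(0.083) + 3·(0.333) = 1.165.
E[X | Y = 4] = (1.165) / (0.416) = 2.8005.

2.8005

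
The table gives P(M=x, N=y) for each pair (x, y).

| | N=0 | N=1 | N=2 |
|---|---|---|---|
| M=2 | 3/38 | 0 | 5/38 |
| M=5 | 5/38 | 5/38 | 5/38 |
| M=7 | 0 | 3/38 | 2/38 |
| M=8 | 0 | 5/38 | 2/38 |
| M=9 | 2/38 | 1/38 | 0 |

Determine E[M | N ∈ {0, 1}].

P(N ∈ {0, 1}) = 12/19.
Σ M·P over the event = 2·(3/38) + 5·(5/38) + 5·(5/38) + 7·(3/38) + 8·(5/38) + 9·(2/38) + 9·(1/38) = 72/19.
E[M | N ∈ {0, 1}] = (72/19) / (12/19) = 6.

6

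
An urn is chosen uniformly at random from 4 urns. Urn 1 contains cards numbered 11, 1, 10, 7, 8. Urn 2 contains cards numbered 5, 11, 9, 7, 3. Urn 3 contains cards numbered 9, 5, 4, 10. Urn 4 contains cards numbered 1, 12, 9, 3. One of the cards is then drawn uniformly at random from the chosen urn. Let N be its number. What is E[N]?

553/80

E[N | urn 1] = (11+1+10+7+8)/5 = 37/5.
E[N | urn 2] = (5+11+9+7+3)/5 = 7.
E[N | urn 3] = (9+5+4+10)/4 = 7.
E[N | urn 4] = (1+12+9+3)/4 = 25/4.
By the law of total expectation,
E[N] = (1/4)·(37/5) + (1/4)·(7) + (1/4)·(7) + (1/4)·(25/4) = 553/80.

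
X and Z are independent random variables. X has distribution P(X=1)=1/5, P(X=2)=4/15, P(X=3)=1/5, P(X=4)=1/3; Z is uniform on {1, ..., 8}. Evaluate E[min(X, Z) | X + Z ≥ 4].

267/110

P(X + Z ≥ 4) = 11/12.
Summing min(X,Z)·P(x,y) over outcomes with X + Z ≥ 4 gives 89/40.
E[min(X, Z) | X + Z ≥ 4] = (89/40) / (11/12) = 267/110.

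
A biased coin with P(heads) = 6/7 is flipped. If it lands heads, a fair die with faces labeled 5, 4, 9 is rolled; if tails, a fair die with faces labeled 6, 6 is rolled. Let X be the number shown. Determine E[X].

6

E[X | heads] = (5+4+9)/3 = 6.
E[X | tails] = (6+6)/2 = 6.
E[X] = (6/7)·(6) + (1/7)·(6) = 6.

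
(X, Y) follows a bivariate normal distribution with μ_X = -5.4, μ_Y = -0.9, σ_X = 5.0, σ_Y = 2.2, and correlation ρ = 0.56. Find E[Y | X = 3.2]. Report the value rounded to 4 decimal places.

1.2190

E[Y | X=x] = μ_Y + ρ(σ_Y/σ_X)(x − μ_X) for jointly normal variables.
E[Y | X=3.2] = -0.9 + (0.56)·(2.2/5.0)·(3.2 − (-5.4)) = -0.9 + (0.2464)·(8.6) = 1.2190.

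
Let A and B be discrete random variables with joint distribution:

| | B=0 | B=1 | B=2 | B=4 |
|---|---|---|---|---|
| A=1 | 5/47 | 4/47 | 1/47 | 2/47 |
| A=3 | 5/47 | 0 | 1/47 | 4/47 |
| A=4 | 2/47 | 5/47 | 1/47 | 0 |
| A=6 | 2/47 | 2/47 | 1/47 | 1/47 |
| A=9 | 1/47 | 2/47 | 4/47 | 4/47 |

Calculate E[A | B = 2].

25/4

P(B = 2) = 8/47.
Σ A·P over the event = 1·(1/47) + 3·(1/47) + 4·(1/47) + 6·(1/47) + 9·(4/47) = 50/47.
E[A | B = 2] = (50/47) / (8/47) = 25/4.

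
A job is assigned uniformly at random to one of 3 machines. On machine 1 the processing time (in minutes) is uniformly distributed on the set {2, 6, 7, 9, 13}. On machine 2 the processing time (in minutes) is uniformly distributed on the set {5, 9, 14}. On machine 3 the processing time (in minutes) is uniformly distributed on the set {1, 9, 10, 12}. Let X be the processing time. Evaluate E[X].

E[X | machine 1] = (2+6+7+9+13)/5 = 37/5.
E[X | machine 2] = (5+9+14)/3 = 28/3.
E[X | machine 3] = (1+9+10+12)/4 = 8.
E[X] = (1/3)·(37/5) + (1/3)·(28/3) + (1/3)·(8) = 371/45.

371/45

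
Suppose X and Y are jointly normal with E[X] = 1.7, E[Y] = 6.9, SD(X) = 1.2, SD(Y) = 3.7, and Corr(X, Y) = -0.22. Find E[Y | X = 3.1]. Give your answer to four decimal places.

The regression of Y on X has slope ρ·σ_Y/σ_X and passes through (μ_X, μ_Y).
E[Y | X=3.1] = 6.9 + (-0.22)·(3.7/1.2)·(3.1 − (1.7)) = 6.9 + (-0.67833)·(1.4) = 5.9503.

5.9503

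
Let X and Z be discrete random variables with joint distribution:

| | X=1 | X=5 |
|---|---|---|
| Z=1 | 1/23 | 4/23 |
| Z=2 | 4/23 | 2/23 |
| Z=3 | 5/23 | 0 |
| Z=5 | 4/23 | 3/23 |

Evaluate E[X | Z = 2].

P(Z = 2) = 6/23.
Σ X·P over the event = 1·(4/23) + 5·(2/23) = 14/23.
E[X | Z = 2] = (14/23) / (6/23) = 7/3.

7/3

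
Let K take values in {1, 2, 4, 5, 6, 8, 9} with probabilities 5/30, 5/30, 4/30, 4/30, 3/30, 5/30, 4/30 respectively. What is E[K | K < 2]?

1

P(K < 2) = 1/6.
Σ over the event: 1·1/6 = 1/6.
E[K | K < 2] = (1/6) / (1/6) = 1.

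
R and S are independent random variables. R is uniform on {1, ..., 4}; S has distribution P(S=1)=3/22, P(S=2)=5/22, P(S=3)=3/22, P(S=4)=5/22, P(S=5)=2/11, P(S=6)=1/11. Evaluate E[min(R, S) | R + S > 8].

15/4

P(R + S > 8) = 1/11.
Summing min(R,S)·P(x,y) over outcomes with R + S > 8 gives 15/44.
E[min(R, S) | R + S > 8] = (15/44) / (1/11) = 15/4.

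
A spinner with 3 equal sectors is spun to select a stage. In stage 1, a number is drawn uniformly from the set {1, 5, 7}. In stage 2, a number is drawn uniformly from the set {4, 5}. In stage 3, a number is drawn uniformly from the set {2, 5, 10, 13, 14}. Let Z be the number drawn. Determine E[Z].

E[Z | stage 1] = (1+5+7)/3 = 13/3.
E[Z | stage 2] = (4+5)/2 = 9/2.
E[Z | stage 3] = (2+5+10+13+14)/5 = 44/5.
By the law of total expectation,
E[Z] = (1/3)·(13/3) + (1/3)·(9/2) + (1/3)·(44/5) = 529/90.

529/90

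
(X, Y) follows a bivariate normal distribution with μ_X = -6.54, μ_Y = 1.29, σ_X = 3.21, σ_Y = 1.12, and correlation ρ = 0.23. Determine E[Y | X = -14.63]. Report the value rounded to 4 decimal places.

0.6408

E[Y | X=x] = μ_Y + ρ(σ_Y/σ_X)(x − μ_X) for jointly normal variables.
E[Y | X=-14.63] = 1.29 + (0.23)·(1.12/3.21)·(-14.63 − (-6.54)) = 1.29 + (0.080249)·(-8.09) = 0.6408.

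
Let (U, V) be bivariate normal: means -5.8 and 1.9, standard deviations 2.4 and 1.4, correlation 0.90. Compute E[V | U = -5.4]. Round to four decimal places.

For a bivariate normal, E[V | U=x] = μ_V + ρ·(σ_V/σ_U)·(x − μ_U).
E[V | U=-5.4] = 1.9 + (0.90)·(1.4/2.4)·(-5.4 − (-5.8)) = 1.9 + (0.525)·(0.4) = 2.1100.

2.1100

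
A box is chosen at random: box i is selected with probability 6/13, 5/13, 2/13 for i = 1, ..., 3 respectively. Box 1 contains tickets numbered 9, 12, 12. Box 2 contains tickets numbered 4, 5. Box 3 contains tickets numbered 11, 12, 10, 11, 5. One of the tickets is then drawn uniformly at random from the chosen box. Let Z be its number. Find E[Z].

E[Z | box 1] = (9+12+12)/3 = 11.
E[Z | box 2] = (4+5)/2 = 9/2.
E[Z | box 3] = (11+12+10+11+5)/5 = 49/5.
By the law of total expectation,
E[Z] = (6/13)·(11) + (5/13)·(9/2) + (2/13)·(49/5) = 1081/130.

1081/130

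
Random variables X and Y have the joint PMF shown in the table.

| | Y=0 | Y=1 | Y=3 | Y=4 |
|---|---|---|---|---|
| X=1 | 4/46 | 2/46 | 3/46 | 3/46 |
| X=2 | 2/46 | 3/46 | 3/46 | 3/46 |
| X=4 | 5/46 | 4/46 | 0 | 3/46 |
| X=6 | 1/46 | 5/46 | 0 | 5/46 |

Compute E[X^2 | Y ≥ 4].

P(Y ≥ 4) = 7/23.
Σ X^2·P over the event = 1·(3/46) + 4·(3/46) + 16·(3/46) + 36·(5/46) = 243/46.
E[X^2 | Y ≥ 4] = (243/46) / (7/23) = 243/14.

243/14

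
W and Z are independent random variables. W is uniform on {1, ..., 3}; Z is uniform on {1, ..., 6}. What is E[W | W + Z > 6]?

Outcomes with W + Z > 6: (1,6), (2,5), (2,6), (3,4), (3,5), (3,6), each with probability 1/18.
E[W | W + Z > 6] = (1 + 2 + 2 + 3 + 3 + 3) / 6 = 7/3.

7/3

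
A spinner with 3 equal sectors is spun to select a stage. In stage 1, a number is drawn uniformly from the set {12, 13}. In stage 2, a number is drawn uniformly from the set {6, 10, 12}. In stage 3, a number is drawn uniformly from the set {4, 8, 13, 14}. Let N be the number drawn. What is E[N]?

379/36

E[N | stage 1] = (12+13)/2 = 25/2.
E[N | stage 2] = (6+10+12)/3 = 28/3.
E[N | stage 3] = (4+8+13+14)/4 = 39/4.
By the law of total expectation,
E[N] = (1/3)·(25/2) + (1/3)·(28/3) + (1/3)·(39/4) = 379/36.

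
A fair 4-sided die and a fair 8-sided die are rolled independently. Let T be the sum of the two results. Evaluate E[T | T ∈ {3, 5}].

13/3

P(T ∈ {3, 5}) = 3/16.
Σ over the event: 3·1/16 + 5·1/8 = 13/16.
E[T | T ∈ {3, 5}] = (13/16) / (3/16) = 13/3.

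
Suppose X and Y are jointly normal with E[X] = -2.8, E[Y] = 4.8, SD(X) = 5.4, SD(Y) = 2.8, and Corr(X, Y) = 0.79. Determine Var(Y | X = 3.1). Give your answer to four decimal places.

For a bivariate normal, Var(Y | X=x) = σ_Y²(1 − ρ²).
Var(Y | X=3.1) = (2.8)²·(1 − (0.79)²) = 7.84·0.3759 = 2.9471.

2.9471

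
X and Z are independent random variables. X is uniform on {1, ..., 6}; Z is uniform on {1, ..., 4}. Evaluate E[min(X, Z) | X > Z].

15/7

P(X > Z) = 7/12.
Summing min(X,Z)·P(x,y) over outcomes with X > Z gives 5/4.
E[min(X, Z) | X > Z] = (5/4) / (7/12) = 15/7.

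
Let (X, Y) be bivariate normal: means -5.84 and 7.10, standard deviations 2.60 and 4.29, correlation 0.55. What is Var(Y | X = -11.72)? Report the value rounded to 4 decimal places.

12.8369

Var(Y | X=x) = (1 − ρ²)·σ_Y².
Var(Y | X=-11.72) = (4.29)²·(1 − (0.55)²) = 18.4041·0.6975 = 12.8369.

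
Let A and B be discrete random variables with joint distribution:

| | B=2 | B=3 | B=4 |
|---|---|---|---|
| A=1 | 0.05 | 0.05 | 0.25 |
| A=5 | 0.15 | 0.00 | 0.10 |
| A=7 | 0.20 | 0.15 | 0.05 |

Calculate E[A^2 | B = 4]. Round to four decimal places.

13.0000

P(B = 4) = 0.40.
Σ A^2·P over the event = 1·(0.25) + 25·(0.10) + 49·(0.05) = 5.20.
E[A^2 | B = 4] = (5.20) / (0.40) = 13.0000.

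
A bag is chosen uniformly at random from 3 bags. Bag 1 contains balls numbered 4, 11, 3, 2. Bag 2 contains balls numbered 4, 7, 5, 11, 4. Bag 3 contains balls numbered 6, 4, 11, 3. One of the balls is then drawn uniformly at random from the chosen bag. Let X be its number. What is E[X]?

86/15

E[X | bag 1] = (4+11+3+2)/4 = 5.
E[X | bag 2] = (4+7+5+11+4)/5 = 31/5.
E[X | bag 3] = (6+4+11+3)/4 = 6.
E[X] = (1/3)·(5) + (1/3)·(31/5) + (1/3)·(6) = 86/15.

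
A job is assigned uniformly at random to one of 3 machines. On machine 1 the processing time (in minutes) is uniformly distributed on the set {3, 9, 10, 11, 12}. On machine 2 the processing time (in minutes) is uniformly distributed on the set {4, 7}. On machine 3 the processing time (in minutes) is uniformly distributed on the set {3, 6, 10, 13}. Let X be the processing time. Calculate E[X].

15/2

E[X | machine 1] = (3+9+10+11+12)/5 = 9.
E[X | machine 2] = (4+7)/2 = 11/2.
E[X | machine 3] = (3+6+10+13)/4 = 8.
By the law of total expectation,
E[X] = (1/3)·(9) + (1/3)·(11/2) + (1/3)·(8) = 15/2.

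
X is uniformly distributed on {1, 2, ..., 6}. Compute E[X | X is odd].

Given X is odd, X is equally likely to be any of {1, 3, 5}.
E[X | X is odd] = (1 + 3 + 5) / 3 = 3.

3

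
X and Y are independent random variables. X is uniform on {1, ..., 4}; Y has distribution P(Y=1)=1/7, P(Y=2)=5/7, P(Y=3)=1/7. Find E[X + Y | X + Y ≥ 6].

P(X + Y ≥ 6) = 1/4.
Summing (X+Y)·P(x,y) over outcomes with X + Y ≥ 6 gives 43/28.
E[X + Y | X + Y ≥ 6] = (43/28) / (1/4) = 43/7.

43/7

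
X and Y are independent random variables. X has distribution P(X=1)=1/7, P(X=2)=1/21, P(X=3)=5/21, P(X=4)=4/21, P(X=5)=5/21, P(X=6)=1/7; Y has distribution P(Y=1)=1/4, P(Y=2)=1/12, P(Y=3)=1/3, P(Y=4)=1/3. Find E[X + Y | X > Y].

P(X > Y) = 151/252.
Summing (X+Y)·P(x,y) over outcomes with X > Y gives 535/126.
E[X + Y | X > Y] = (535/126) / (151/252) = 1070/151.

1070/151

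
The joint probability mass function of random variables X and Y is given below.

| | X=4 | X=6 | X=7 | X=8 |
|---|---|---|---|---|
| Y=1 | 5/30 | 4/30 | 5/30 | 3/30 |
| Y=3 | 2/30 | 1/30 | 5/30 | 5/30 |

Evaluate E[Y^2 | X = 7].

5

P(X = 7) = 1/3.
Σ Y^2·P over the event = 1·(5/30) + 9·(5/30) = 5/3.
E[Y^2 | X = 7] = (5/3) / (1/3) = 5.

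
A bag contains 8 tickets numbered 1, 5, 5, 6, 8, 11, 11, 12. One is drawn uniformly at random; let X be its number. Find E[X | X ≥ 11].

P(X ≥ 11) = 3/8.
Σ over the event: 11·1/4 + 12·1/8 = 17/4.
E[X | X ≥ 11] = (17/4) / (3/8) = 34/3.

34/3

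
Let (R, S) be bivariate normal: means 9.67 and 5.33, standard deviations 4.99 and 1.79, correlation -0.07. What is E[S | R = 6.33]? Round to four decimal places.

5.4139

The regression of S on R has slope ρ·σ_S/σ_R and passes through (μ_R, μ_S).
E[S | R=6.33] = 5.33 + (-0.07)·(1.79/4.99)·(6.33 − (9.67)) = 5.33 + (-0.02511)·(-3.34) = 5.4139.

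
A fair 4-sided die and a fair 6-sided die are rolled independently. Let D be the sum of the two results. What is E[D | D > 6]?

8

P(D > 6) = 5/12.
Σ over the event: 7·1/6 + 8·1/8 + 9·1/12 + 10·1/24 = 10/3.
E[D | D > 6] = (10/3) / (5/12) = 8.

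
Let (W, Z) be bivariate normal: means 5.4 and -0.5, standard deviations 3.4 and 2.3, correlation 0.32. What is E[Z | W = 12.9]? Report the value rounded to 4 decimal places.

1.1235

For a bivariate normal, E[Z | W=x] = μ_Z + ρ·(σ_Z/σ_W)·(x − μ_W).
E[Z | W=12.9] = -0.5 + (0.32)·(2.3/3.4)·(12.9 − (5.4)) = -0.5 + (0.21647)·(7.5) = 1.1235.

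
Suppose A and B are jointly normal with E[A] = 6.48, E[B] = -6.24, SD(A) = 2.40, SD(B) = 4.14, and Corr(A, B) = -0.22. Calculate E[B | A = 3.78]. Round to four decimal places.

For a bivariate normal, E[B | A=x] = μ_B + ρ·(σ_B/σ_A)·(x − μ_A).
E[B | A=3.78] = -6.24 + (-0.22)·(4.14/2.40)·(3.78 − (6.48)) = -6.24 + (-0.3795)·(-2.7) = -5.2154.

-5.2154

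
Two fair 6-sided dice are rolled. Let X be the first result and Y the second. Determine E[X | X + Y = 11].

Outcomes with X + Y = 11: (5,6), (6,5), each with probability 1/36.
E[X | X + Y = 11] = (5 + 6) / 2 = 11/2.

11/2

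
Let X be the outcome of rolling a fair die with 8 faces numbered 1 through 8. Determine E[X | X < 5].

5/2

Given X < 5, X is equally likely to be any of {1, 2, 3, 4}.
E[X | X < 5] = (1 + 2 + 3 + 4) / 4 = 5/2.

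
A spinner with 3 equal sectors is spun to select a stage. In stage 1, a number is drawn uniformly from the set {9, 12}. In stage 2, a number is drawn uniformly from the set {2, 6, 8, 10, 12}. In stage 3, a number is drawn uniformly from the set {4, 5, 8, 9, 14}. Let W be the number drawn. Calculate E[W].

87/10

E[W | stage 1] = (9+12)/2 = 21/2.
E[W | stage 2] = (2+6+8+10+12)/5 = 38/5.
E[W | stage 3] = (4+5+8+9+14)/5 = 8.
E[W] = (1/3)·(21/2) + (1/3)·(38/5) + (1/3)·(8) = 87/10.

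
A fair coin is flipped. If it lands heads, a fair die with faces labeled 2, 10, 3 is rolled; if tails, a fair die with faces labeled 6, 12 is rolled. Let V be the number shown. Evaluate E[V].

E[V | heads] = (2+10+3)/3 = 5.
E[V | tails] = (6+12)/2 = 9.
E[V] = (1/2)·(5) + (1/2)·(9) = 7.

7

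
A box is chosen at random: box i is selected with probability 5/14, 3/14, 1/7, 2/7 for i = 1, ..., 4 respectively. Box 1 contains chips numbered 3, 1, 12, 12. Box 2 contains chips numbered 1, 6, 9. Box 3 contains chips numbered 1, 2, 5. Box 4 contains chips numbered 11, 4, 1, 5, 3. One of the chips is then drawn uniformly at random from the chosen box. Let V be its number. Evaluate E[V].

1133/210

E[V | box 1] = (3+1+12+12)/4 = 7.
E[V | box 2] = (1+6+9)/3 = 16/3.
E[V | box 3] = (1+2+5)/3 = 8/3.
E[V | box 4] = (11+4+1+5+3)/5 = 24/5.
By the law of total expectation,
E[V] = (5/14)·(7) + (3/14)·(16/3) + (1/7)·(8/3) + (2/7)·(24/5) = 1133/210.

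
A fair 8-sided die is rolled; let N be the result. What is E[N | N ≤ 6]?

Given N ≤ 6, N is equally likely to be any of {1, 2, 3, 4, 5, 6}.
E[N | N ≤ 6] = (1 + 2 + 3 + 4 + 5 + 6) / 6 = 7/2.

7/2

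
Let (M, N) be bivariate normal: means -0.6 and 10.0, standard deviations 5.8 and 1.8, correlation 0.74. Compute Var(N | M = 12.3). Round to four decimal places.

For a bivariate normal, Var(N | M=x) = σ_N²(1 − ρ²).
Var(N | M=12.3) = (1.8)²·(1 − (0.74)²) = 3.24·0.4524 = 1.4658.

1.4658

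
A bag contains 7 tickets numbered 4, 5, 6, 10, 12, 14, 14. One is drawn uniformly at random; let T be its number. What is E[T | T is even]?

P(T is even) = 6/7.
Σ over the event: 4·1/7 + 6·1/7 + 10·1/7 + 12·1/7 + 14·2/7 = 60/7.
E[T | T is even] = (60/7) / (6/7) = 10.

10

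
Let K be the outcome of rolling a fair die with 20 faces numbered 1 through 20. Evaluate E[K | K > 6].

27/2

P(K > 6) = 7/10.
E[K | K > 6] = (189/20) / (7/10) = 27/2.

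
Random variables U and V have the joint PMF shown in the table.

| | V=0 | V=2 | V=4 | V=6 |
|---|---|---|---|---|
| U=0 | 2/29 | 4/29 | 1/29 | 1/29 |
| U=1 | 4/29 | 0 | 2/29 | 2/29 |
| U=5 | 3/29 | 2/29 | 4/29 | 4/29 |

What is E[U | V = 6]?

P(V = 6) = 7/29.
Σ U·P over the event = 0·(1/29) + 1·(2/29) + 5·(4/29) = 22/29.
E[U | V = 6] = (22/29) / (7/29) = 22/7.

22/7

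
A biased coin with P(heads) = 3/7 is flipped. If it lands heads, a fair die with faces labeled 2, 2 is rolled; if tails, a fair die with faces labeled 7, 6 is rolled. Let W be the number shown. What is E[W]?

E[W | heads] = (2+2)/2 = 2.
E[W | tails] = (7+6)/2 = 13/2.
By the law of total expectation,
E[W] = (3/7)·(2) + (4/7)·(13/2) = 32/7.

32/7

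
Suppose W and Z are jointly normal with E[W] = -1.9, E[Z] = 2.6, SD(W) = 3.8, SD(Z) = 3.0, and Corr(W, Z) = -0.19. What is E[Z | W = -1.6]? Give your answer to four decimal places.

2.5550

The regression of Z on W has slope ρ·σ_Z/σ_W and passes through (μ_W, μ_Z).
E[Z | W=-1.6] = 2.6 + (-0.19)·(3.0/3.8)·(-1.6 − (-1.9)) = 2.6 + (-0.15)·(0.3) = 2.5550.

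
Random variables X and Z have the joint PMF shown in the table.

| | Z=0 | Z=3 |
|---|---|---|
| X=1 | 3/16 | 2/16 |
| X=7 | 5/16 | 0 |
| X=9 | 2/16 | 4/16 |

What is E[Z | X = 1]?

P(X = 1) = 5/16.
Σ Z·P over the event = 0·(3/16) + 3·(2/16) = 3/8.
E[Z | X = 1] = (3/8) / (5/16) = 6/5.

6/5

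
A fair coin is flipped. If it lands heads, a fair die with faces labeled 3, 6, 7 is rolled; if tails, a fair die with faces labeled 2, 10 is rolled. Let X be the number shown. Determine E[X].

17/3

E[X | heads] = (3+6+7)/3 = 16/3.
E[X | tails] = (2+10)/2 = 6.
E[X] = (1/2)·(16/3) + (1/2)·(6) = 17/3.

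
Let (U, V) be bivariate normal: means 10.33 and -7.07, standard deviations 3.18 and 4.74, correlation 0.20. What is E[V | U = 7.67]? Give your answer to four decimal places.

-7.8630

The regression of V on U has slope ρ·σ_V/σ_U and passes through (μ_U, μ_V).
E[V | U=7.67] = -7.07 + (0.20)·(4.74/3.18)·(7.67 − (10.33)) = -7.07 + (0.29811)·(-2.66) = -7.8630.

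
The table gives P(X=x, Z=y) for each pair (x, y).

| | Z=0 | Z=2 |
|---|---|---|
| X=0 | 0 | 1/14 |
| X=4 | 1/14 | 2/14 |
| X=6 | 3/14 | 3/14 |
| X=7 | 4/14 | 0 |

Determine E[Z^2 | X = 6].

2

P(X = 6) = 3/7.
Σ Z^2·P over the event = 0·(3/14) + 4·(3/14) = 6/7.
E[Z^2 | X = 6] = (6/7) / (3/7) = 2.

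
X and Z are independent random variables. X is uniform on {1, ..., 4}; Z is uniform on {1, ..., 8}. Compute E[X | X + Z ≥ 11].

11/3

Outcomes with X + Z ≥ 11: (3,8), (4,7), (4,8), each with probability 1/32.
E[X | X + Z ≥ 11] = (3 + 4 + 4) / 3 = 11/3.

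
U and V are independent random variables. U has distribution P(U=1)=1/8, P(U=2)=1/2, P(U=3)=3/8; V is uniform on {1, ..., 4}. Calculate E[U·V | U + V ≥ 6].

19/2

P(U + V ≥ 6) = 5/16.
Summing UV·P(x,y) over outcomes with U + V ≥ 6 gives 95/32.
E[U·V | U + V ≥ 6] = (95/32) / (5/16) = 19/2.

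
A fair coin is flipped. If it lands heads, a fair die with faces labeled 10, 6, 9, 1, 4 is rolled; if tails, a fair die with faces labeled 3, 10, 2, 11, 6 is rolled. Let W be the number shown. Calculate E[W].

31/5

E[W | heads] = (10+6+9+1+4)/5 = 6.
E[W | tails] = (3+10+2+11+6)/5 = 32/5.
E[W] = (1/2)·(6) + (1/2)·(32/5) = 31/5.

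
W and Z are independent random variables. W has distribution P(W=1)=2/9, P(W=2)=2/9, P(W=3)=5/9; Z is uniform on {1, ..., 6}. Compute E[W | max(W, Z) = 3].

51/19

P(max(W, Z) = 3) = 19/54.
Summing W·P(x,y) over outcomes with max(W, Z) = 3 gives 17/18.
E[W | max(W, Z) = 3] = (17/18) / (19/54) = 51/19.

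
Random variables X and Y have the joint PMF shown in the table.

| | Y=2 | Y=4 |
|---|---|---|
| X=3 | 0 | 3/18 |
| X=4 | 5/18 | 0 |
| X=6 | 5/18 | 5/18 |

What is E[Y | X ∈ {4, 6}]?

P(X ∈ {4, 6}) = 5/6.
Σ Y·P over the event = 2·(5/18) + 2·(5/18) + 4·(5/18) = 20/9.
E[Y | X ∈ {4, 6}] = (20/9) / (5/6) = 8/3.

8/3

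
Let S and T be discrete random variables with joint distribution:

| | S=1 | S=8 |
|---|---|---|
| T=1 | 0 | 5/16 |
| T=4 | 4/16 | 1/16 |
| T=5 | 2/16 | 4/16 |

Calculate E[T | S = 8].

P(S = 8) = 5/8.
Σ T·P over the event = 1·(5/16) + 4·(1/16) + 5·(4/16) = 29/16.
E[T | S = 8] = (29/16) / (5/8) = 29/10.

29/10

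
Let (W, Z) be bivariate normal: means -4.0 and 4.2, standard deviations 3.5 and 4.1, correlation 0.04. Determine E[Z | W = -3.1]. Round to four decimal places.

4.2422

For a bivariate normal, E[Z | W=x] = μ_Z + ρ·(σ_Z/σ_W)·(x − μ_W).
E[Z | W=-3.1] = 4.2 + (0.04)·(4.1/3.5)·(-3.1 − (-4.0)) = 4.2 + (0.046857)·(0.9) = 4.2422.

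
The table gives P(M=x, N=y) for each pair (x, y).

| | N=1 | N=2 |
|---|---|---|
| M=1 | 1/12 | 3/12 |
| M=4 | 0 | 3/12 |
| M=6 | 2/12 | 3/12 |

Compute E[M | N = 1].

P(N = 1) = 1/4.
Summing M·P(M=x,N=y) over the conditioning event gives 13/12.
E[M | N = 1] = (13/12) / (1/4) = 13/3.

13/3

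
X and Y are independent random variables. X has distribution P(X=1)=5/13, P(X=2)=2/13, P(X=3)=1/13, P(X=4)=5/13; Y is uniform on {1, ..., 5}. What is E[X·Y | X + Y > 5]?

P(X + Y > 5) = 32/65.
Summing XY·P(x,y) over outcomes with X + Y > 5 gives 29/5.
E[X·Y | X + Y > 5] = (29/5) / (32/65) = 377/32.

377/32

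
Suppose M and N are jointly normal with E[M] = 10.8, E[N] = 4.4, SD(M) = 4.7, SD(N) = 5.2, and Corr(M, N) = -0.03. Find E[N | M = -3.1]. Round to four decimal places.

4.8614

For a bivariate normal, E[N | M=x] = μ_N + ρ·(σ_N/σ_M)·(x − μ_M).
E[N | M=-3.1] = 4.4 + (-0.03)·(5.2/4.7)·(-3.1 − (10.8)) = 4.4 + (-0.033191)·(-13.9) = 4.8614.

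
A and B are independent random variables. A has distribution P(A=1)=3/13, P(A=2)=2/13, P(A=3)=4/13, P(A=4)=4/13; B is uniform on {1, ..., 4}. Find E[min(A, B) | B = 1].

P(B = 1) = 1/4.
Summing min(A,B)·P(x,y) over outcomes with B = 1 gives 1/4.
E[min(A, B) | B = 1] = (1/4) / (1/4) = 1.

1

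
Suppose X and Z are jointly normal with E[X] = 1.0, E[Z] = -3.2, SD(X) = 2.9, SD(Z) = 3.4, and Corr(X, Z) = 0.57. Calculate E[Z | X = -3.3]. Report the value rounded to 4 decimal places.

E[Z | X=x] = μ_Z + ρ(σ_Z/σ_X)(x − μ_X) for jointly normal variables.
E[Z | X=-3.3] = -3.2 + (0.57)·(3.4/2.9)·(-3.3 − (1.0)) = -3.2 + (0.66828)·(-4.3) = -6.0736.

-6.0736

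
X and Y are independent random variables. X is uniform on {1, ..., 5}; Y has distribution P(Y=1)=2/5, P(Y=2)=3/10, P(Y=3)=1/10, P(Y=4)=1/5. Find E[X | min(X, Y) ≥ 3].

P(min(X, Y) ≥ 3) = 9/50.
Summing X·P(x,y) over outcomes with min(X, Y) ≥ 3 gives 18/25.
E[X | min(X, Y) ≥ 3] = (18/25) / (9/50) = 4.

4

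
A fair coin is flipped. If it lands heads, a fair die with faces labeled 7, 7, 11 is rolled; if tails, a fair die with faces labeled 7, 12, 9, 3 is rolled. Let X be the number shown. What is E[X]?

193/24

E[X | heads] = (7+7+11)/3 = 25/3.
E[X | tails] = (7+12+9+3)/4 = 31/4.
By the law of total expectation,
E[X] = (1/2)·(25/3) + (1/2)·(31/4) = 193/24.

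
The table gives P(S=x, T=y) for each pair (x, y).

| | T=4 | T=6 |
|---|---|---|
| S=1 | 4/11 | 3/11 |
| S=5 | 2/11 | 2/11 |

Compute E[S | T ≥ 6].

13/5

P(T ≥ 6) = 5/11.
Σ S·P over the event = 1·(3/11) + 5·(2/11) = 13/11.
E[S | T ≥ 6] = (13/11) / (5/11) = 13/5.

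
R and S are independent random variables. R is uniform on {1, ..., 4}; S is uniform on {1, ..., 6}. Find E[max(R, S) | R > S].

Outcomes with R > S: (2,1), (3,1), (3,2), (4,1), (4,2), (4,3), each with probability 1/24.
E[max(R, S) | R > S] = (2 + 3 + 3 + 4 + 4 + 4) / 6 = 10/3.

10/3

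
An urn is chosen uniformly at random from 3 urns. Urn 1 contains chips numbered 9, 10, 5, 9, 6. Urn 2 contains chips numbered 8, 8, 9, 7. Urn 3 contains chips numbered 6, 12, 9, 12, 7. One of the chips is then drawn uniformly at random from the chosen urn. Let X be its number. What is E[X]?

25/3

E[X | urn 1] = (9+10+5+9+6)/5 = 39/5.
E[X | urn 2] = (8+8+9+7)/4 = 8.
E[X | urn 3] = (6+12+9+12+7)/5 = 46/5.
By the law of total expectation,
E[X] = (1/3)·(39/5) + (1/3)·(8) + (1/3)·(46/5) = 25/3.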